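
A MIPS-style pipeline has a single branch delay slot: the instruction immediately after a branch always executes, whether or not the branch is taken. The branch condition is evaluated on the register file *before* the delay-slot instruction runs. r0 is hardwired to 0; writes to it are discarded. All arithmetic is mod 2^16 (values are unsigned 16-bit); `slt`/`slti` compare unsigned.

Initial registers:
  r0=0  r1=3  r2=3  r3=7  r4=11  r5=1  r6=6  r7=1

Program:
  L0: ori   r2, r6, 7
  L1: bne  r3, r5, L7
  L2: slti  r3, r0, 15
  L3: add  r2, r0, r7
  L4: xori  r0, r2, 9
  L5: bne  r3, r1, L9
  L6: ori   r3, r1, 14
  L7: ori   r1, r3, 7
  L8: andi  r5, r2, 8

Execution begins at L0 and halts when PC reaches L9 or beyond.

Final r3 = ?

1

  step pc=0: ori   r2, r6, 7  regs=(0,3,7,7,11,1,6,1)
  step pc=1: bne  r3, r5, L7  cond=T  regs=(0,3,7,7,11,1,6,1)
  step pc=2: slti  r3, r0, 15  regs=(0,3,7,1,11,1,6,1)
  step pc=7: ori   r1, r3, 7  regs=(0,7,7,1,11,1,6,1)
  step pc=8: andi  r5, r2, 8  regs=(0,7,7,1,11,0,6,1)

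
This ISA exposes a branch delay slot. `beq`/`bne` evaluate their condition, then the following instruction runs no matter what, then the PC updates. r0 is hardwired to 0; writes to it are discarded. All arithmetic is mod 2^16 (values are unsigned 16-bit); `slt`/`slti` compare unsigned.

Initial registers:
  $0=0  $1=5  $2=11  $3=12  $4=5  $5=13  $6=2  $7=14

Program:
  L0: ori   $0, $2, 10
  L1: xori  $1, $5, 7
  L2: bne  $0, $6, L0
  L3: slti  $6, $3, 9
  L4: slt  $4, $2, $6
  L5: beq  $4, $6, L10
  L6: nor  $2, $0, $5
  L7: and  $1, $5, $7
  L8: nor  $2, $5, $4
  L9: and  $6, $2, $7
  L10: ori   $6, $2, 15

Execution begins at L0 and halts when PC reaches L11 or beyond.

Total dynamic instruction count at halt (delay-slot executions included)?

  step pc=0: ori   $0, $2, 10  regs=(0,5,11,12,5,13,2,14)
  step pc=1: xori  $1, $5, 7  regs=(0,10,11,12,5,13,2,14)
  step pc=2: bne  $0, $6, L0  cond=T  regs=(0,10,11,12,5,13,2,14)
  step pc=3: slti  $6, $3, 9  regs=(0,10,11,12,5,13,0,14)
  step pc=0: ori   $0, $2, 10  regs=(0,10,11,12,5,13,0,14)
  step pc=1: xori  $1, $5, 7  regs=(0,10,11,12,5,13,0,14)
  step pc=2: bne  $0, $6, L0  cond=F  regs=(0,10,11,12,5,13,0,14)
  step pc=3: slti  $6, $3, 9  regs=(0,10,11,12,5,13,0,14)
  step pc=4: slt  $4, $2, $6  regs=(0,10,11,12,0,13,0,14)
  step pc=5: beq  $4, $6, L10  cond=T  regs=(0,10,11,12,0,13,0,14)
  step pc=6: nor  $2, $0, $5  regs=(0,10,65522,12,0,13,0,14)
  step pc=10: ori   $6, $2, 15  regs=(0,10,65522,12,0,13,65535,14)

12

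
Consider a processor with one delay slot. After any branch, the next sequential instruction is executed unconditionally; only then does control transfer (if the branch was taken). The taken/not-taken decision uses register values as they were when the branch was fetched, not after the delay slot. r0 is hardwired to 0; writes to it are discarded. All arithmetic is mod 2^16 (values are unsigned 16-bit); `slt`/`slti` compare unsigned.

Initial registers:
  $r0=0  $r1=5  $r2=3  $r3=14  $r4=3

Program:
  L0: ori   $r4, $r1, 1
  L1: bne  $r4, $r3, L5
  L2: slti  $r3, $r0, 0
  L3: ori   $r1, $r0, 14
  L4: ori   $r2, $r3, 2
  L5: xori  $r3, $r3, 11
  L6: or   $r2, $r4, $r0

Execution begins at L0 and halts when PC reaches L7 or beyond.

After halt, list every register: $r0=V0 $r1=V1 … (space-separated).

$r0=0 $r1=5 $r2=5 $r3=11 $r4=5

  step pc=0: ori   $r4, $r1, 1  regs=(0,5,3,14,5)
  step pc=1: bne  $r4, $r3, L5  cond=T  regs=(0,5,3,14,5)
  step pc=2: slti  $r3, $r0, 0  regs=(0,5,3,0,5)
  step pc=5: xori  $r3, $r3, 11  regs=(0,5,3,11,5)
  step pc=6: or   $r2, $r4, $r0  regs=(0,5,5,11,5)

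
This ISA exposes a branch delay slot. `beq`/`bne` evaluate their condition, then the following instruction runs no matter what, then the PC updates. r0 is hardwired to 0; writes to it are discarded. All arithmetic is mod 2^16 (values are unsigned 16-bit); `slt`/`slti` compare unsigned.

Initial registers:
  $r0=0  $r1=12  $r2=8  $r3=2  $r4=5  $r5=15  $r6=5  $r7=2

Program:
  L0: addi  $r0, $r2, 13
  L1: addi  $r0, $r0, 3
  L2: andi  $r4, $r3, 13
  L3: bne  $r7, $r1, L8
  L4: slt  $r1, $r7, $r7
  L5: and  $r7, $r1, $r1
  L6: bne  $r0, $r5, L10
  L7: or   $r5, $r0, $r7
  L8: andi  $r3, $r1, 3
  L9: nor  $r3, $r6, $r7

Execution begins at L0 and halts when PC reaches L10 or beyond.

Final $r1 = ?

0

#0 addi  $r0, $r2, 13 ; 0/12/8/2/5/15/5/2
#1 addi  $r0, $r0, 3 ; 0/12/8/2/5/15/5/2
#2 andi  $r4, $r3, 13 ; 0/12/8/2/0/15/5/2
#3 bne  $r7, $r1, L8 ; 0/12/8/2/0/15/5/2 ; →target
#4 slt  $r1, $r7, $r7 ; 0/0/8/2/0/15/5/2
#8 andi  $r3, $r1, 3 ; 0/0/8/0/0/15/5/2
#9 nor  $r3, $r6, $r7 ; 0/0/8/65528/0/15/5/2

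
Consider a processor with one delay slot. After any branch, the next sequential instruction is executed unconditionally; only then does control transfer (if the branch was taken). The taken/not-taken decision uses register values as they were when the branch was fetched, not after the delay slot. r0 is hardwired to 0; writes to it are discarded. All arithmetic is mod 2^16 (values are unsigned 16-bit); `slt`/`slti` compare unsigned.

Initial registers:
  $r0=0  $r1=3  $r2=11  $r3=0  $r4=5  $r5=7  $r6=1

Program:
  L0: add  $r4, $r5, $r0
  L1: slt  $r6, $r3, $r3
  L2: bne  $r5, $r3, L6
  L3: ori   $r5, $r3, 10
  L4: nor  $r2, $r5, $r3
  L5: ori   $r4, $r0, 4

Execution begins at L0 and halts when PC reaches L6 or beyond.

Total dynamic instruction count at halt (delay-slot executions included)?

  step pc=0: add  $r4, $r5, $r0  regs=(0,3,11,0,7,7,1)
  step pc=1: slt  $r6, $r3, $r3  regs=(0,3,11,0,7,7,0)
  step pc=2: bne  $r5, $r3, L6  cond=T  regs=(0,3,11,0,7,7,0)
  step pc=3: ori   $r5, $r3, 10  regs=(0,3,11,0,7,10,0)

4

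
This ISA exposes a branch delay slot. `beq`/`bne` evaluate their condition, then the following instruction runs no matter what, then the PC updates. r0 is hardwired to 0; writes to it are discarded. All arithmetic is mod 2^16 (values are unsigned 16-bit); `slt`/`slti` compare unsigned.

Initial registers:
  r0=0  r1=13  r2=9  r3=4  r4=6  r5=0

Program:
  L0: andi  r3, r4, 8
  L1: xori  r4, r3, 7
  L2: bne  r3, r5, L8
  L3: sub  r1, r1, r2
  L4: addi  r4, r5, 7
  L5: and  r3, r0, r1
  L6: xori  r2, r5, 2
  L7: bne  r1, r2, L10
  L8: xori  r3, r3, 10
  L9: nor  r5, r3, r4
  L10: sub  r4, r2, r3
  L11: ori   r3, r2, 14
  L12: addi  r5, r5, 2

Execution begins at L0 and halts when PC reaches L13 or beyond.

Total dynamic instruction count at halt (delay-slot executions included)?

PC=0  andi  r3, r4, 8        | r0=0 r1=13 r2=9 r3=0 r4=6 r5=0
PC=1  xori  r4, r3, 7        | r0=0 r1=13 r2=9 r3=0 r4=7 r5=0
PC=2  bne  r3, r5, L8        | r0=0 r1=13 r2=9 r3=0 r4=7 r5=0  [not taken]
PC=3  sub  r1, r1, r2        | r0=0 r1=4 r2=9 r3=0 r4=7 r5=0
PC=4  addi  r4, r5, 7        | r0=0 r1=4 r2=9 r3=0 r4=7 r5=0
PC=5  and  r3, r0, r1        | r0=0 r1=4 r2=9 r3=0 r4=7 r5=0
PC=6  xori  r2, r5, 2        | r0=0 r1=4 r2=2 r3=0 r4=7 r5=0
PC=7  bne  r1, r2, L10       | r0=0 r1=4 r2=2 r3=0 r4=7 r5=0  [TAKEN]
PC=8  xori  r3, r3, 10       | r0=0 r1=4 r2=2 r3=10 r4=7 r5=0
PC=10 sub  r4, r2, r3        | r0=0 r1=4 r2=2 r3=10 r4=65528 r5=0
PC=11 ori   r3, r2, 14       | r0=0 r1=4 r2=2 r3=14 r4=65528 r5=0
PC=12 addi  r5, r5, 2        | r0=0 r1=4 r2=2 r3=14 r4=65528 r5=2

12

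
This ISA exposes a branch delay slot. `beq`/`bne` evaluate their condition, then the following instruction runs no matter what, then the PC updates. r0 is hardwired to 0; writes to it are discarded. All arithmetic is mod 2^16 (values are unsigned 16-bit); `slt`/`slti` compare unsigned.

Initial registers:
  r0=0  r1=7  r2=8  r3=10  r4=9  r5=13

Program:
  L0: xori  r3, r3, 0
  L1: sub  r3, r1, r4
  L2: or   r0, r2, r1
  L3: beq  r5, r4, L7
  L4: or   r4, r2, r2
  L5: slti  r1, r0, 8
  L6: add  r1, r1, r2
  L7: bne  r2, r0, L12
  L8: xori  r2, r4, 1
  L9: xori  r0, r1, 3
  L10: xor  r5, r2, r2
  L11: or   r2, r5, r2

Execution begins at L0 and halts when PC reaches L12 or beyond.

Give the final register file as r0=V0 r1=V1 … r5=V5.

r0=0 r1=9 r2=9 r3=65534 r4=8 r5=13

  step pc=0: xori  r3, r3, 0  regs=(0,7,8,10,9,13)
  step pc=1: sub  r3, r1, r4  regs=(0,7,8,65534,9,13)
  step pc=2: or   r0, r2, r1  regs=(0,7,8,65534,9,13)
  step pc=3: beq  r5, r4, L7  cond=F  regs=(0,7,8,65534,9,13)
  step pc=4: or   r4, r2, r2  regs=(0,7,8,65534,8,13)
  step pc=5: slti  r1, r0, 8  regs=(0,1,8,65534,8,13)
  step pc=6: add  r1, r1, r2  regs=(0,9,8,65534,8,13)
  step pc=7: bne  r2, r0, L12  cond=T  regs=(0,9,8,65534,8,13)
  step pc=8: xori  r2, r4, 1  regs=(0,9,9,65534,8,13)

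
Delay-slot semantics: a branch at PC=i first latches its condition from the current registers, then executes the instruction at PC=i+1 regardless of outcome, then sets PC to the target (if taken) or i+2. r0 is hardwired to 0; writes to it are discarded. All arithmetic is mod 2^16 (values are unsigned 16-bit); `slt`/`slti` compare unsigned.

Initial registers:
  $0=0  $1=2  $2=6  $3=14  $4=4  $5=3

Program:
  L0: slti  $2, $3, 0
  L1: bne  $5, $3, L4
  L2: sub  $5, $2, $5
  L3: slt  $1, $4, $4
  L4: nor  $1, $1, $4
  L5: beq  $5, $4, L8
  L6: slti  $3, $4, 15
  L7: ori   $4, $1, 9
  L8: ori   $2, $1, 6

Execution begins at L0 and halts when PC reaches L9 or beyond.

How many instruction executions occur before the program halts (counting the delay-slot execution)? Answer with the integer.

#0 slti  $2, $3, 0 ; 0/2/0/14/4/3
#1 bne  $5, $3, L4 ; 0/2/0/14/4/3 ; →target
#2 sub  $5, $2, $5 ; 0/2/0/14/4/65533
#4 nor  $1, $1, $4 ; 0/65529/0/14/4/65533
#5 beq  $5, $4, L8 ; 0/65529/0/14/4/65533 ; →fallthru
#6 slti  $3, $4, 15 ; 0/65529/0/1/4/65533
#7 ori   $4, $1, 9 ; 0/65529/0/1/65529/65533
#8 ori   $2, $1, 6 ; 0/65529/65535/1/65529/65533

8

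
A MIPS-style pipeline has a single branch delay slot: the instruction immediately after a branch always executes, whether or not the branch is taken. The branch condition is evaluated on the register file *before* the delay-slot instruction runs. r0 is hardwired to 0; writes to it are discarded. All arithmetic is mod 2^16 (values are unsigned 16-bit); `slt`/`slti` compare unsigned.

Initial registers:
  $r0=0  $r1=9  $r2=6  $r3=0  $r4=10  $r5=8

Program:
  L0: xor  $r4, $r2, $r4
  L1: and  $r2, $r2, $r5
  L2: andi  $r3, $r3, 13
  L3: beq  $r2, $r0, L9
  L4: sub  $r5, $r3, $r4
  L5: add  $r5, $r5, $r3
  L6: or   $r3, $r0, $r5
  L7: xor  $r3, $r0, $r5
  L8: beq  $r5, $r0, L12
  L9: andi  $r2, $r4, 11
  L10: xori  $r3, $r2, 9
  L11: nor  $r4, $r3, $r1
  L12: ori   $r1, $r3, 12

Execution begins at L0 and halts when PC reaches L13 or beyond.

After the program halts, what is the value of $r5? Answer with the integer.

65524

  step pc=0: xor  $r4, $r2, $r4  regs=(0,9,6,0,12,8)
  step pc=1: and  $r2, $r2, $r5  regs=(0,9,0,0,12,8)
  step pc=2: andi  $r3, $r3, 13  regs=(0,9,0,0,12,8)
  step pc=3: beq  $r2, $r0, L9  cond=T  regs=(0,9,0,0,12,8)
  step pc=4: sub  $r5, $r3, $r4  regs=(0,9,0,0,12,65524)
  step pc=9: andi  $r2, $r4, 11  regs=(0,9,8,0,12,65524)
  step pc=10: xori  $r3, $r2, 9  regs=(0,9,8,1,12,65524)
  step pc=11: nor  $r4, $r3, $r1  regs=(0,9,8,1,65526,65524)
  step pc=12: ori   $r1, $r3, 12  regs=(0,13,8,1,65526,65524)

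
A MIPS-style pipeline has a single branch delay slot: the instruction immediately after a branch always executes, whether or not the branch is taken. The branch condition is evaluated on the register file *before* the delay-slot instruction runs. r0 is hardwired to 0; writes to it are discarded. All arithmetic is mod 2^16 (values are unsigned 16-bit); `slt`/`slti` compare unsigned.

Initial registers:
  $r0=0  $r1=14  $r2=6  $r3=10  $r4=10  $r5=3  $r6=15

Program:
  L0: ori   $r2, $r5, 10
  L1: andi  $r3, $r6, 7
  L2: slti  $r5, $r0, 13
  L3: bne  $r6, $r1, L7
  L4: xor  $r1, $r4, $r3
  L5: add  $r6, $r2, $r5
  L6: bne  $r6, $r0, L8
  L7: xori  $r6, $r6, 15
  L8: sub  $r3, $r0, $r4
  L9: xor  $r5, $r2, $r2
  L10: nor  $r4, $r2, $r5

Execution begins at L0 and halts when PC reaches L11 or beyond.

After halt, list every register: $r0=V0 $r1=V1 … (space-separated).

$r0=0 $r1=13 $r2=11 $r3=65526 $r4=65524 $r5=0 $r6=0

PC=0  ori   $r2, $r5, 10     | $r0=0 $r1=14 $r2=11 $r3=10 $r4=10 $r5=3 $r6=15
PC=1  andi  $r3, $r6, 7      | $r0=0 $r1=14 $r2=11 $r3=7 $r4=10 $r5=3 $r6=15
PC=2  slti  $r5, $r0, 13     | $r0=0 $r1=14 $r2=11 $r3=7 $r4=10 $r5=1 $r6=15
PC=3  bne  $r6, $r1, L7      | $r0=0 $r1=14 $r2=11 $r3=7 $r4=10 $r5=1 $r6=15  [TAKEN]
PC=4  xor  $r1, $r4, $r3     | $r0=0 $r1=13 $r2=11 $r3=7 $r4=10 $r5=1 $r6=15
PC=7  xori  $r6, $r6, 15     | $r0=0 $r1=13 $r2=11 $r3=7 $r4=10 $r5=1 $r6=0
PC=8  sub  $r3, $r0, $r4     | $r0=0 $r1=13 $r2=11 $r3=65526 $r4=10 $r5=1 $r6=0
PC=9  xor  $r5, $r2, $r2     | $r0=0 $r1=13 $r2=11 $r3=65526 $r4=10 $r5=0 $r6=0
PC=10 nor  $r4, $r2, $r5     | $r0=0 $r1=13 $r2=11 $r3=65526 $r4=65524 $r5=0 $r6=0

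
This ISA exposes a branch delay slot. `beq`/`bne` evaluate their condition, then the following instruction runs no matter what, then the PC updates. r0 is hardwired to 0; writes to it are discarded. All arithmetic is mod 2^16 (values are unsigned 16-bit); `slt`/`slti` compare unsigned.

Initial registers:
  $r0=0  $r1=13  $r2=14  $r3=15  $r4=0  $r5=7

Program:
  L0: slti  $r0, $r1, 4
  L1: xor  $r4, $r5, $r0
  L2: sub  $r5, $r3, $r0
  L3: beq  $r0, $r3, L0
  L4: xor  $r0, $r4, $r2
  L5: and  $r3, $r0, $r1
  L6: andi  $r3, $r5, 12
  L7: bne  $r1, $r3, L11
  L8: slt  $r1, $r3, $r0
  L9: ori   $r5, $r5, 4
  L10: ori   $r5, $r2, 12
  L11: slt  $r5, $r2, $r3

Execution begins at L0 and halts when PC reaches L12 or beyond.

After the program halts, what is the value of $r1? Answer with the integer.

#0 slti  $r0, $r1, 4 ; 0/13/14/15/0/7
#1 xor  $r4, $r5, $r0 ; 0/13/14/15/7/7
#2 sub  $r5, $r3, $r0 ; 0/13/14/15/7/15
#3 beq  $r0, $r3, L0 ; 0/13/14/15/7/15 ; →fallthru
#4 xor  $r0, $r4, $r2 ; 0/13/14/15/7/15
#5 and  $r3, $r0, $r1 ; 0/13/14/0/7/15
#6 andi  $r3, $r5, 12 ; 0/13/14/12/7/15
#7 bne  $r1, $r3, L11 ; 0/13/14/12/7/15 ; →target
#8 slt  $r1, $r3, $r0 ; 0/0/14/12/7/15
#11 slt  $r5, $r2, $r3 ; 0/0/14/12/7/0

0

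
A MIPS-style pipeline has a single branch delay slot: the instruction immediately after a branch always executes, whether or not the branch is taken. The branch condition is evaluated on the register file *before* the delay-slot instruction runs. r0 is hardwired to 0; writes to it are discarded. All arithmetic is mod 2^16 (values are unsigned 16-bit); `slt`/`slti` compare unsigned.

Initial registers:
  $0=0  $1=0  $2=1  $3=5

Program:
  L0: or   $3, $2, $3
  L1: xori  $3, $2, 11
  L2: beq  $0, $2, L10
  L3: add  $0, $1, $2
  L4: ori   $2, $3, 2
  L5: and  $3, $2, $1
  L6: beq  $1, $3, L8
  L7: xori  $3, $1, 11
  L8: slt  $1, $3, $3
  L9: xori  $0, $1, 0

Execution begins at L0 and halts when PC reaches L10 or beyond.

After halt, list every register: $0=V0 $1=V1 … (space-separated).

#0 or   $3, $2, $3 ; 0/0/1/5
#1 xori  $3, $2, 11 ; 0/0/1/10
#2 beq  $0, $2, L10 ; 0/0/1/10 ; →fallthru
#3 add  $0, $1, $2 ; 0/0/1/10
#4 ori   $2, $3, 2 ; 0/0/10/10
#5 and  $3, $2, $1 ; 0/0/10/0
#6 beq  $1, $3, L8 ; 0/0/10/0 ; →target
#7 xori  $3, $1, 11 ; 0/0/10/11
#8 slt  $1, $3, $3 ; 0/0/10/11
#9 xori  $0, $1, 0 ; 0/0/10/11

$0=0 $1=0 $2=10 $3=11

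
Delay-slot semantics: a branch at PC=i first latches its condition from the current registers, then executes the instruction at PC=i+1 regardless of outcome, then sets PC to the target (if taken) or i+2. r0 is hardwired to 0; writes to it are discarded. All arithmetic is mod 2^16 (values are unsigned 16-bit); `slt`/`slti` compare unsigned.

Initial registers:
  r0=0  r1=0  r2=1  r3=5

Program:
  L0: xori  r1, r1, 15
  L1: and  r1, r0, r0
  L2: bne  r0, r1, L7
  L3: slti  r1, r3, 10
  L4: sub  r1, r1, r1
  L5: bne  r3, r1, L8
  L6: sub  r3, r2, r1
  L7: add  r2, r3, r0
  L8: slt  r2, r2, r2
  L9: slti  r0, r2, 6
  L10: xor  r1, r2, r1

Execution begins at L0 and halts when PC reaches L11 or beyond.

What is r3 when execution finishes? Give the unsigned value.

PC=0  xori  r1, r1, 15       | r0=0 r1=15 r2=1 r3=5
PC=1  and  r1, r0, r0        | r0=0 r1=0 r2=1 r3=5
PC=2  bne  r0, r1, L7        | r0=0 r1=0 r2=1 r3=5  [not taken]
PC=3  slti  r1, r3, 10       | r0=0 r1=1 r2=1 r3=5
PC=4  sub  r1, r1, r1        | r0=0 r1=0 r2=1 r3=5
PC=5  bne  r3, r1, L8        | r0=0 r1=0 r2=1 r3=5  [TAKEN]
PC=6  sub  r3, r2, r1        | r0=0 r1=0 r2=1 r3=1
PC=8  slt  r2, r2, r2        | r0=0 r1=0 r2=0 r3=1
PC=9  slti  r0, r2, 6        | r0=0 r1=0 r2=0 r3=1
PC=10 xor  r1, r2, r1        | r0=0 r1=0 r2=0 r3=1

1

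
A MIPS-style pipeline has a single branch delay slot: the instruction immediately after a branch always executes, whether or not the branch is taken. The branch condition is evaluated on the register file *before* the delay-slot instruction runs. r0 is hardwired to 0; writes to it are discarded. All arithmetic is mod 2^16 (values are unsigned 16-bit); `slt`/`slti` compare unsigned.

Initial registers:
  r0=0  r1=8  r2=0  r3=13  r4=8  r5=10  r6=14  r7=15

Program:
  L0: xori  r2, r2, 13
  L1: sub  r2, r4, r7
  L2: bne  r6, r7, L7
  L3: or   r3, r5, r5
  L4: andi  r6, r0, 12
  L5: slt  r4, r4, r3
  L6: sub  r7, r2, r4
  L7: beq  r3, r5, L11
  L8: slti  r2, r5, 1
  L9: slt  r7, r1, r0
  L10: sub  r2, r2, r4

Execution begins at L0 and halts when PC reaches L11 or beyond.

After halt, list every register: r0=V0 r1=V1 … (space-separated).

r0=0 r1=8 r2=0 r3=10 r4=8 r5=10 r6=14 r7=15

[0] xori  r2, r2, 13  →  {r0:0, r1:8, r2:13, r3:13, r4:8, r5:10, r6:14, r7:15}
[1] sub  r2, r4, r7  →  {r0:0, r1:8, r2:65529, r3:13, r4:8, r5:10, r6:14, r7:15}
[2] bne  r6, r7, L7  →  {r0:0, r1:8, r2:65529, r3:13, r4:8, r5:10, r6:14, r7:15}  ⟨branch taken⟩
[3] or   r3, r5, r5  →  {r0:0, r1:8, r2:65529, r3:10, r4:8, r5:10, r6:14, r7:15}
[7] beq  r3, r5, L11  →  {r0:0, r1:8, r2:65529, r3:10, r4:8, r5:10, r6:14, r7:15}  ⟨branch taken⟩
[8] slti  r2, r5, 1  →  {r0:0, r1:8, r2:0, r3:10, r4:8, r5:10, r6:14, r7:15}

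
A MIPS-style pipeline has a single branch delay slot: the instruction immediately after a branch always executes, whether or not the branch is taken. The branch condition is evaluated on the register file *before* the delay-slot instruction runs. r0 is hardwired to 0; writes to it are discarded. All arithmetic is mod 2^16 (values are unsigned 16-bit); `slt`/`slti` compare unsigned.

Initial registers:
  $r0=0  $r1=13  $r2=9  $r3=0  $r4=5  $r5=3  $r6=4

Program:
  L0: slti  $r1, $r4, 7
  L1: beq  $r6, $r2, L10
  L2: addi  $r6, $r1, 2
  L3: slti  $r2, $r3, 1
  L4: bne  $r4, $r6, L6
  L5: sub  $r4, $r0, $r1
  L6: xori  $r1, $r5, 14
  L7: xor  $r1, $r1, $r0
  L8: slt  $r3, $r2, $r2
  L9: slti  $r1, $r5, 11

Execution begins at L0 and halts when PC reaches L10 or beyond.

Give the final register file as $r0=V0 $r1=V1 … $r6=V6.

[0] slti  $r1, $r4, 7  →  {$r0:0, $r1:1, $r2:9, $r3:0, $r4:5, $r5:3, $r6:4}
[1] beq  $r6, $r2, L10  →  {$r0:0, $r1:1, $r2:9, $r3:0, $r4:5, $r5:3, $r6:4}  ⟨branch fallthrough⟩
[2] addi  $r6, $r1, 2  →  {$r0:0, $r1:1, $r2:9, $r3:0, $r4:5, $r5:3, $r6:3}
[3] slti  $r2, $r3, 1  →  {$r0:0, $r1:1, $r2:1, $r3:0, $r4:5, $r5:3, $r6:3}
[4] bne  $r4, $r6, L6  →  {$r0:0, $r1:1, $r2:1, $r3:0, $r4:5, $r5:3, $r6:3}  ⟨branch taken⟩
[5] sub  $r4, $r0, $r1  →  {$r0:0, $r1:1, $r2:1, $r3:0, $r4:65535, $r5:3, $r6:3}
[6] xori  $r1, $r5, 14  →  {$r0:0, $r1:13, $r2:1, $r3:0, $r4:65535, $r5:3, $r6:3}
[7] xor  $r1, $r1, $r0  →  {$r0:0, $r1:13, $r2:1, $r3:0, $r4:65535, $r5:3, $r6:3}
[8] slt  $r3, $r2, $r2  →  {$r0:0, $r1:13, $r2:1, $r3:0, $r4:65535, $r5:3, $r6:3}
[9] slti  $r1, $r5, 11  →  {$r0:0, $r1:1, $r2:1, $r3:0, $r4:65535, $r5:3, $r6:3}

$r0=0 $r1=1 $r2=1 $r3=0 $r4=65535 $r5=3 $r6=3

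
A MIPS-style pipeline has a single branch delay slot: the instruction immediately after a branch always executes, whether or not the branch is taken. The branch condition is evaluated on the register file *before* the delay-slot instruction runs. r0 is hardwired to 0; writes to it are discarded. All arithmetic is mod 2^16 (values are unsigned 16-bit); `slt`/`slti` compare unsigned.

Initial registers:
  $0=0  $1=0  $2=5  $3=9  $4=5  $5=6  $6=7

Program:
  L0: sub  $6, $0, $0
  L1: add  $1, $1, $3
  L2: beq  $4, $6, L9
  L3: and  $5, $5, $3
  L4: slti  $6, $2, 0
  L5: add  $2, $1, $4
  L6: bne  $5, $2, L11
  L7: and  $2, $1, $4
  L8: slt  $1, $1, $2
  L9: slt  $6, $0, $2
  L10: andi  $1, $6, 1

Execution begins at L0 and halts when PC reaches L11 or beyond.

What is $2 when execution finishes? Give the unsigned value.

  step pc=0: sub  $6, $0, $0  regs=(0,0,5,9,5,6,0)
  step pc=1: add  $1, $1, $3  regs=(0,9,5,9,5,6,0)
  step pc=2: beq  $4, $6, L9  cond=F  regs=(0,9,5,9,5,6,0)
  step pc=3: and  $5, $5, $3  regs=(0,9,5,9,5,0,0)
  step pc=4: slti  $6, $2, 0  regs=(0,9,5,9,5,0,0)
  step pc=5: add  $2, $1, $4  regs=(0,9,14,9,5,0,0)
  step pc=6: bne  $5, $2, L11  cond=T  regs=(0,9,14,9,5,0,0)
  step pc=7: and  $2, $1, $4  regs=(0,9,1,9,5,0,0)

1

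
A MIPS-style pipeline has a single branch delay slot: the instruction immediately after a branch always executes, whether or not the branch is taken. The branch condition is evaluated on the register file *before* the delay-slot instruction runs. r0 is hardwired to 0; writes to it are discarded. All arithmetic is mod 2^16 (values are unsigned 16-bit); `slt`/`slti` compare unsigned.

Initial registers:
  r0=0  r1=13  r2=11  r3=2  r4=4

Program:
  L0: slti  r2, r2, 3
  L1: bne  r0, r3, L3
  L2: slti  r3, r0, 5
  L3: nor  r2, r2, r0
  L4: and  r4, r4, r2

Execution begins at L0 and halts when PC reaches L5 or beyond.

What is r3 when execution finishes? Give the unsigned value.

1

#0 slti  r2, r2, 3 ; 0/13/0/2/4
#1 bne  r0, r3, L3 ; 0/13/0/2/4 ; →target
#2 slti  r3, r0, 5 ; 0/13/0/1/4
#3 nor  r2, r2, r0 ; 0/13/65535/1/4
#4 and  r4, r4, r2 ; 0/13/65535/1/4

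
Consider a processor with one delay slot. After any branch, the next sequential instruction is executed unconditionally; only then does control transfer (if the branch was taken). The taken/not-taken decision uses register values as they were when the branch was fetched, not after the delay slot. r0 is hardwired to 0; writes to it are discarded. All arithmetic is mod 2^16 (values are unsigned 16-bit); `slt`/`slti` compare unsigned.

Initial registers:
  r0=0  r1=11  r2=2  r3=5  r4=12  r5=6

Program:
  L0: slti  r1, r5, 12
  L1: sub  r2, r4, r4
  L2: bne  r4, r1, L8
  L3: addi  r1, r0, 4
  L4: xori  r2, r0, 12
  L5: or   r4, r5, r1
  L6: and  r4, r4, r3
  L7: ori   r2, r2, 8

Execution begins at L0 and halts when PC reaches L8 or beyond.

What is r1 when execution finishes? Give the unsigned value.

  step pc=0: slti  r1, r5, 12  regs=(0,1,2,5,12,6)
  step pc=1: sub  r2, r4, r4  regs=(0,1,0,5,12,6)
  step pc=2: bne  r4, r1, L8  cond=T  regs=(0,1,0,5,12,6)
  step pc=3: addi  r1, r0, 4  regs=(0,4,0,5,12,6)

4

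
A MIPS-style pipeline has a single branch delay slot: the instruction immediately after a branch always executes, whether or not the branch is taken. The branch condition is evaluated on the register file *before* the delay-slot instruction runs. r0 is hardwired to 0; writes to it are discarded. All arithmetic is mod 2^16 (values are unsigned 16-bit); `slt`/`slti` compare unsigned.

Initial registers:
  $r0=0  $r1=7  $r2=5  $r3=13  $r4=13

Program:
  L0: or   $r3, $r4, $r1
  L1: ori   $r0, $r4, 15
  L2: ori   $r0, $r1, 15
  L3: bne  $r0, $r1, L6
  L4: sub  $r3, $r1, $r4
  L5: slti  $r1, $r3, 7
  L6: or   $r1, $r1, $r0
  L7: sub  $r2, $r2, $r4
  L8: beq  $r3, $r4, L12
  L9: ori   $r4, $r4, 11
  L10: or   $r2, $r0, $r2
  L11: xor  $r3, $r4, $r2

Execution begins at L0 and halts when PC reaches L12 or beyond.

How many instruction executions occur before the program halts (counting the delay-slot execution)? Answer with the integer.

11

#0 or   $r3, $r4, $r1 ; 0/7/5/15/13
#1 ori   $r0, $r4, 15 ; 0/7/5/15/13
#2 ori   $r0, $r1, 15 ; 0/7/5/15/13
#3 bne  $r0, $r1, L6 ; 0/7/5/15/13 ; →target
#4 sub  $r3, $r1, $r4 ; 0/7/5/65530/13
#6 or   $r1, $r1, $r0 ; 0/7/5/65530/13
#7 sub  $r2, $r2, $r4 ; 0/7/65528/65530/13
#8 beq  $r3, $r4, L12 ; 0/7/65528/65530/13 ; →fallthru
#9 ori   $r4, $r4, 11 ; 0/7/65528/65530/15
#10 or   $r2, $r0, $r2 ; 0/7/65528/65530/15
#11 xor  $r3, $r4, $r2 ; 0/7/65528/65527/15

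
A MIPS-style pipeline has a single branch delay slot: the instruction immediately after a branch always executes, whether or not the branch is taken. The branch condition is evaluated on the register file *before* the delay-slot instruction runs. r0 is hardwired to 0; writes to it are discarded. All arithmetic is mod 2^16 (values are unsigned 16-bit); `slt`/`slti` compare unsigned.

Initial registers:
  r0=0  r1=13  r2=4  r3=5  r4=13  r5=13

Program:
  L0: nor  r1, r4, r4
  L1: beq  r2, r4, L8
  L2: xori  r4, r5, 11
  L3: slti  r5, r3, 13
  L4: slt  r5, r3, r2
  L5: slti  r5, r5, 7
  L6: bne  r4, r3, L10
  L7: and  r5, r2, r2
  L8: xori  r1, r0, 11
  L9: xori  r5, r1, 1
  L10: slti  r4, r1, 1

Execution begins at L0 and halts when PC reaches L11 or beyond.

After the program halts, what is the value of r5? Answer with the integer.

  step pc=0: nor  r1, r4, r4  regs=(0,65522,4,5,13,13)
  step pc=1: beq  r2, r4, L8  cond=F  regs=(0,65522,4,5,13,13)
  step pc=2: xori  r4, r5, 11  regs=(0,65522,4,5,6,13)
  step pc=3: slti  r5, r3, 13  regs=(0,65522,4,5,6,1)
  step pc=4: slt  r5, r3, r2  regs=(0,65522,4,5,6,0)
  step pc=5: slti  r5, r5, 7  regs=(0,65522,4,5,6,1)
  step pc=6: bne  r4, r3, L10  cond=T  regs=(0,65522,4,5,6,1)
  step pc=7: and  r5, r2, r2  regs=(0,65522,4,5,6,4)
  step pc=10: slti  r4, r1, 1  regs=(0,65522,4,5,0,4)

4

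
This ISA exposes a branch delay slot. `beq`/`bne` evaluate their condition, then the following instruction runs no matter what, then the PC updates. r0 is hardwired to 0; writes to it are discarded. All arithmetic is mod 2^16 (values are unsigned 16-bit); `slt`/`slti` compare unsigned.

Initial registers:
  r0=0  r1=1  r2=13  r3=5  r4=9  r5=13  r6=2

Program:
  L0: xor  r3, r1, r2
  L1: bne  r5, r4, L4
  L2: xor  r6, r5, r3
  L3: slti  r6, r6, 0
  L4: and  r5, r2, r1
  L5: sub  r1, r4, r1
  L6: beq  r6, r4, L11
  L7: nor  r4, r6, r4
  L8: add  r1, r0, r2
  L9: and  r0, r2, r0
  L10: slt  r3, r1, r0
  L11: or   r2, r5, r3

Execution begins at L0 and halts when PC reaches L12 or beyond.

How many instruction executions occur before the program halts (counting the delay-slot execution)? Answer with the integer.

11

[0] xor  r3, r1, r2  →  {r0:0, r1:1, r2:13, r3:12, r4:9, r5:13, r6:2}
[1] bne  r5, r4, L4  →  {r0:0, r1:1, r2:13, r3:12, r4:9, r5:13, r6:2}  ⟨branch taken⟩
[2] xor  r6, r5, r3  →  {r0:0, r1:1, r2:13, r3:12, r4:9, r5:13, r6:1}
[4] and  r5, r2, r1  →  {r0:0, r1:1, r2:13, r3:12, r4:9, r5:1, r6:1}
[5] sub  r1, r4, r1  →  {r0:0, r1:8, r2:13, r3:12, r4:9, r5:1, r6:1}
[6] beq  r6, r4, L11  →  {r0:0, r1:8, r2:13, r3:12, r4:9, r5:1, r6:1}  ⟨branch fallthrough⟩
[7] nor  r4, r6, r4  →  {r0:0, r1:8, r2:13, r3:12, r4:65526, r5:1, r6:1}
[8] add  r1, r0, r2  →  {r0:0, r1:13, r2:13, r3:12, r4:65526, r5:1, r6:1}
[9] and  r0, r2, r0  →  {r0:0, r1:13, r2:13, r3:12, r4:65526, r5:1, r6:1}
[10] slt  r3, r1, r0  →  {r0:0, r1:13, r2:13, r3:0, r4:65526, r5:1, r6:1}
[11] or   r2, r5, r3  →  {r0:0, r1:13, r2:1, r3:0, r4:65526, r5:1, r6:1}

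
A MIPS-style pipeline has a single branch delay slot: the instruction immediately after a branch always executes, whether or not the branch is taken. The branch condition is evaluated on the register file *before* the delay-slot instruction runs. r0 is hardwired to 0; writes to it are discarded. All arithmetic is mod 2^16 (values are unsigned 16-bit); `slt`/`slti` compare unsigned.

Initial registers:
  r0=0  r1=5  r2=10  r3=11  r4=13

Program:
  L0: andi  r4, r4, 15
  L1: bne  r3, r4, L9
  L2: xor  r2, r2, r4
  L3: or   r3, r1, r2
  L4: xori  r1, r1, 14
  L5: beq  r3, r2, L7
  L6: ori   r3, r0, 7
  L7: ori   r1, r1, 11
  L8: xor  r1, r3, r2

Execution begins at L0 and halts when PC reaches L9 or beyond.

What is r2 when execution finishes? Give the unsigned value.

7

PC=0  andi  r4, r4, 15       | r0=0 r1=5 r2=10 r3=11 r4=13
PC=1  bne  r3, r4, L9        | r0=0 r1=5 r2=10 r3=11 r4=13  [TAKEN]
PC=2  xor  r2, r2, r4        | r0=0 r1=5 r2=7 r3=11 r4=13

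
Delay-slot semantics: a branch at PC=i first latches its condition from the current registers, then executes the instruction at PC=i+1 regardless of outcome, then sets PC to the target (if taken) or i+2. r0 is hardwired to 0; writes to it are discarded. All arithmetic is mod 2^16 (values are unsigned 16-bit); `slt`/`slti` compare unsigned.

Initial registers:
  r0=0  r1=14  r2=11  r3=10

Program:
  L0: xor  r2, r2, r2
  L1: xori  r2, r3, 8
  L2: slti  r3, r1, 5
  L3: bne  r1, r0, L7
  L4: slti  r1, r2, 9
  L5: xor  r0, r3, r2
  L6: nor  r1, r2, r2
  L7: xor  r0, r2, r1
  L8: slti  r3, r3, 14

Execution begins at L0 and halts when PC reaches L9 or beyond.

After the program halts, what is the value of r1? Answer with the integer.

[0] xor  r2, r2, r2  →  {r0:0, r1:14, r2:0, r3:10}
[1] xori  r2, r3, 8  →  {r0:0, r1:14, r2:2, r3:10}
[2] slti  r3, r1, 5  →  {r0:0, r1:14, r2:2, r3:0}
[3] bne  r1, r0, L7  →  {r0:0, r1:14, r2:2, r3:0}  ⟨branch taken⟩
[4] slti  r1, r2, 9  →  {r0:0, r1:1, r2:2, r3:0}
[7] xor  r0, r2, r1  →  {r0:0, r1:1, r2:2, r3:0}
[8] slti  r3, r3, 14  →  {r0:0, r1:1, r2:2, r3:1}

1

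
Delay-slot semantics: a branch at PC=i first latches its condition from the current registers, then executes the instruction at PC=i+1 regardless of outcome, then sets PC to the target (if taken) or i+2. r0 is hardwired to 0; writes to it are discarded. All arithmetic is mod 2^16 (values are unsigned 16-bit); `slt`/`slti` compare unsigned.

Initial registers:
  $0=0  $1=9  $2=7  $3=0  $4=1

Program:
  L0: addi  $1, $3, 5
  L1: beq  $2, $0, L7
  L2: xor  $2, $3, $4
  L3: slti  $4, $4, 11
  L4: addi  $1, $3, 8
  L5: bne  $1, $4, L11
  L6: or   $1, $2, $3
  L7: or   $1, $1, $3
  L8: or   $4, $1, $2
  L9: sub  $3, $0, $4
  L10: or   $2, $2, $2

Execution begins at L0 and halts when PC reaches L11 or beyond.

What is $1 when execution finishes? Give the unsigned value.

  step pc=0: addi  $1, $3, 5  regs=(0,5,7,0,1)
  step pc=1: beq  $2, $0, L7  cond=F  regs=(0,5,7,0,1)
  step pc=2: xor  $2, $3, $4  regs=(0,5,1,0,1)
  step pc=3: slti  $4, $4, 11  regs=(0,5,1,0,1)
  step pc=4: addi  $1, $3, 8  regs=(0,8,1,0,1)
  step pc=5: bne  $1, $4, L11  cond=T  regs=(0,8,1,0,1)
  step pc=6: or   $1, $2, $3  regs=(0,1,1,0,1)

1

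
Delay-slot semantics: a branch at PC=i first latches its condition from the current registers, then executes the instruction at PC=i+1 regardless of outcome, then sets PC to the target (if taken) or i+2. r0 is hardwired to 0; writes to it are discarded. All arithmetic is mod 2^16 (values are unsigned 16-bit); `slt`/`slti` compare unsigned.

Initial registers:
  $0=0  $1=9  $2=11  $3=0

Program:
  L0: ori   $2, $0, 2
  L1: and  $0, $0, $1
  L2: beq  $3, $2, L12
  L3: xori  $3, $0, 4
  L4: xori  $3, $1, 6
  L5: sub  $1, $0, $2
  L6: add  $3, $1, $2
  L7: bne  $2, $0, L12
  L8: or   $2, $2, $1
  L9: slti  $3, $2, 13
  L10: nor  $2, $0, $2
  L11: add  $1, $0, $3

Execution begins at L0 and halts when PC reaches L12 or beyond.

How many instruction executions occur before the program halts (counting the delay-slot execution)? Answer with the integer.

[0] ori   $2, $0, 2  →  {$0:0, $1:9, $2:2, $3:0}
[1] and  $0, $0, $1  →  {$0:0, $1:9, $2:2, $3:0}
[2] beq  $3, $2, L12  →  {$0:0, $1:9, $2:2, $3:0}  ⟨branch fallthrough⟩
[3] xori  $3, $0, 4  →  {$0:0, $1:9, $2:2, $3:4}
[4] xori  $3, $1, 6  →  {$0:0, $1:9, $2:2, $3:15}
[5] sub  $1, $0, $2  →  {$0:0, $1:65534, $2:2, $3:15}
[6] add  $3, $1, $2  →  {$0:0, $1:65534, $2:2, $3:0}
[7] bne  $2, $0, L12  →  {$0:0, $1:65534, $2:2, $3:0}  ⟨branch taken⟩
[8] or   $2, $2, $1  →  {$0:0, $1:65534, $2:65534, $3:0}

9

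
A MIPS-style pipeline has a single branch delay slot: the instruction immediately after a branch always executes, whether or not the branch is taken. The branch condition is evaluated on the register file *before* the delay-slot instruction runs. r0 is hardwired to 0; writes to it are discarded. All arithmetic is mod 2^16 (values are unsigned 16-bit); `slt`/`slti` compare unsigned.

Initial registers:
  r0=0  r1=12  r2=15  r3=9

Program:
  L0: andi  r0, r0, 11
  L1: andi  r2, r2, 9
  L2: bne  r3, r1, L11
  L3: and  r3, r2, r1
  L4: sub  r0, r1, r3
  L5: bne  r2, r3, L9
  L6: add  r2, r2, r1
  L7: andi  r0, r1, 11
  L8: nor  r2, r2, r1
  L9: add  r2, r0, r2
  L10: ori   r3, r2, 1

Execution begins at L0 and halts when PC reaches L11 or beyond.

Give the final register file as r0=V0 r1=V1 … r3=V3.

PC=0  andi  r0, r0, 11       | r0=0 r1=12 r2=15 r3=9
PC=1  andi  r2, r2, 9        | r0=0 r1=12 r2=9 r3=9
PC=2  bne  r3, r1, L11       | r0=0 r1=12 r2=9 r3=9  [TAKEN]
PC=3  and  r3, r2, r1        | r0=0 r1=12 r2=9 r3=8

r0=0 r1=12 r2=9 r3=8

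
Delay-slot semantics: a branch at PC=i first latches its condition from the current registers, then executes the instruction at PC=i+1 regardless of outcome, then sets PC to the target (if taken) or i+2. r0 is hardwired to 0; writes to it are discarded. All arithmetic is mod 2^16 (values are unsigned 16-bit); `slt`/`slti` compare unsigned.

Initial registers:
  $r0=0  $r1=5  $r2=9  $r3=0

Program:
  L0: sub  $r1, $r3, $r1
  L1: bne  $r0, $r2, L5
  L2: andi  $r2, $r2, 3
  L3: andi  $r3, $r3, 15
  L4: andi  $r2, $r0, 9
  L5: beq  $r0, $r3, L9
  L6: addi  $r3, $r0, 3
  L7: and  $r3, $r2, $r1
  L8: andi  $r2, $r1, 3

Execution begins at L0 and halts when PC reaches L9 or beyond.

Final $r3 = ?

[0] sub  $r1, $r3, $r1  →  {$r0:0, $r1:65531, $r2:9, $r3:0}
[1] bne  $r0, $r2, L5  →  {$r0:0, $r1:65531, $r2:9, $r3:0}  ⟨branch taken⟩
[2] andi  $r2, $r2, 3  →  {$r0:0, $r1:65531, $r2:1, $r3:0}
[5] beq  $r0, $r3, L9  →  {$r0:0, $r1:65531, $r2:1, $r3:0}  ⟨branch taken⟩
[6] addi  $r3, $r0, 3  →  {$r0:0, $r1:65531, $r2:1, $r3:3}

3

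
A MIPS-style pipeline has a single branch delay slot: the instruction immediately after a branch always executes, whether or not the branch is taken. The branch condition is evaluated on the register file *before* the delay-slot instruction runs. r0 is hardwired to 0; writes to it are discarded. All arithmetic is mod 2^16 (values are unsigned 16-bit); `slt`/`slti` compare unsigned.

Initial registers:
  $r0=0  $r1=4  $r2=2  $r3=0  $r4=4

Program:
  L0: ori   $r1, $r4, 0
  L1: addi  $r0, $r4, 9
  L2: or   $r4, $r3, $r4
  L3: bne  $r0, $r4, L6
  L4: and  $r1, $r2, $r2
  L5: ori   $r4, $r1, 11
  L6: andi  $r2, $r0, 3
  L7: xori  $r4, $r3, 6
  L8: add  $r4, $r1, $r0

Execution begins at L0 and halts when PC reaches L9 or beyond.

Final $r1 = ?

2

[0] ori   $r1, $r4, 0  →  {$r0:0, $r1:4, $r2:2, $r3:0, $r4:4}
[1] addi  $r0, $r4, 9  →  {$r0:0, $r1:4, $r2:2, $r3:0, $r4:4}
[2] or   $r4, $r3, $r4  →  {$r0:0, $r1:4, $r2:2, $r3:0, $r4:4}
[3] bne  $r0, $r4, L6  →  {$r0:0, $r1:4, $r2:2, $r3:0, $r4:4}  ⟨branch taken⟩
[4] and  $r1, $r2, $r2  →  {$r0:0, $r1:2, $r2:2, $r3:0, $r4:4}
[6] andi  $r2, $r0, 3  →  {$r0:0, $r1:2, $r2:0, $r3:0, $r4:4}
[7] xori  $r4, $r3, 6  →  {$r0:0, $r1:2, $r2:0, $r3:0, $r4:6}
[8] add  $r4, $r1, $r0  →  {$r0:0, $r1:2, $r2:0, $r3:0, $r4:2}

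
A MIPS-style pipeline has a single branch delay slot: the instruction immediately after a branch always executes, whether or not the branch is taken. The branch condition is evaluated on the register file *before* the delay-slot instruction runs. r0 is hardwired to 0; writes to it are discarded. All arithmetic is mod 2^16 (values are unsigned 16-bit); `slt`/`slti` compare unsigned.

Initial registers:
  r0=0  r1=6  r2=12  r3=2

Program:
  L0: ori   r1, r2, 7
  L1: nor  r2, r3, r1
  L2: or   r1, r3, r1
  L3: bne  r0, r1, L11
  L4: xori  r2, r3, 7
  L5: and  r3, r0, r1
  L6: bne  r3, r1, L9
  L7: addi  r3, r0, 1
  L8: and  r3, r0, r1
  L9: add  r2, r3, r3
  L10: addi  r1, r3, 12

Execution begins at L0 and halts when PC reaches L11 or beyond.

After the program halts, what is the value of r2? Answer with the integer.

[0] ori   r1, r2, 7  →  {r0:0, r1:15, r2:12, r3:2}
[1] nor  r2, r3, r1  →  {r0:0, r1:15, r2:65520, r3:2}
[2] or   r1, r3, r1  →  {r0:0, r1:15, r2:65520, r3:2}
[3] bne  r0, r1, L11  →  {r0:0, r1:15, r2:65520, r3:2}  ⟨branch taken⟩
[4] xori  r2, r3, 7  →  {r0:0, r1:15, r2:5, r3:2}

5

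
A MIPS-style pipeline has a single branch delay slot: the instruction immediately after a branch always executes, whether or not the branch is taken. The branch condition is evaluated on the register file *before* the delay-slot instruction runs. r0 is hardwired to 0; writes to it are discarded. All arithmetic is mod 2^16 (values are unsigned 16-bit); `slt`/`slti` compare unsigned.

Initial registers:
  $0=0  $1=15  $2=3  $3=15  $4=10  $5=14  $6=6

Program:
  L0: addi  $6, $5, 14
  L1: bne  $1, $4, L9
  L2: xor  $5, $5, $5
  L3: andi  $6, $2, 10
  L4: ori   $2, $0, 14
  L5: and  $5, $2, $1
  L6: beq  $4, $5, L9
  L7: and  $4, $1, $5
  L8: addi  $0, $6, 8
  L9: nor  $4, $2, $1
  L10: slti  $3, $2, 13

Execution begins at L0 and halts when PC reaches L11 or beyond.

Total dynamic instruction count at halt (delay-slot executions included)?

PC=0  addi  $6, $5, 14       | $0=0 $1=15 $2=3 $3=15 $4=10 $5=14 $6=28
PC=1  bne  $1, $4, L9        | $0=0 $1=15 $2=3 $3=15 $4=10 $5=14 $6=28  [TAKEN]
PC=2  xor  $5, $5, $5        | $0=0 $1=15 $2=3 $3=15 $4=10 $5=0 $6=28
PC=9  nor  $4, $2, $1        | $0=0 $1=15 $2=3 $3=15 $4=65520 $5=0 $6=28
PC=10 slti  $3, $2, 13       | $0=0 $1=15 $2=3 $3=1 $4=65520 $5=0 $6=28

5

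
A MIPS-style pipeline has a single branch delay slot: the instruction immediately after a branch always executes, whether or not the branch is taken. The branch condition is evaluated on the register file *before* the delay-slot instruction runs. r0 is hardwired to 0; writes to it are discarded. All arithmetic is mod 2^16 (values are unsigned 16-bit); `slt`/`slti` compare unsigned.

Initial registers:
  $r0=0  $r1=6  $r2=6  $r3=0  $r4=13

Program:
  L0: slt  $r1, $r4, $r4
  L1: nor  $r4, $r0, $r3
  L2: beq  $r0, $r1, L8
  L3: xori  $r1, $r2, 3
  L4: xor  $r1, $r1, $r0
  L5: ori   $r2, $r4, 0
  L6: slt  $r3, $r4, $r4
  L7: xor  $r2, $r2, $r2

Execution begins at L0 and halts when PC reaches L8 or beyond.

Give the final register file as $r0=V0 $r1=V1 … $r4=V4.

$r0=0 $r1=5 $r2=6 $r3=0 $r4=65535

PC=0  slt  $r1, $r4, $r4     | $r0=0 $r1=0 $r2=6 $r3=0 $r4=13
PC=1  nor  $r4, $r0, $r3     | $r0=0 $r1=0 $r2=6 $r3=0 $r4=65535
PC=2  beq  $r0, $r1, L8      | $r0=0 $r1=0 $r2=6 $r3=0 $r4=65535  [TAKEN]
PC=3  xori  $r1, $r2, 3      | $r0=0 $r1=5 $r2=6 $r3=0 $r4=65535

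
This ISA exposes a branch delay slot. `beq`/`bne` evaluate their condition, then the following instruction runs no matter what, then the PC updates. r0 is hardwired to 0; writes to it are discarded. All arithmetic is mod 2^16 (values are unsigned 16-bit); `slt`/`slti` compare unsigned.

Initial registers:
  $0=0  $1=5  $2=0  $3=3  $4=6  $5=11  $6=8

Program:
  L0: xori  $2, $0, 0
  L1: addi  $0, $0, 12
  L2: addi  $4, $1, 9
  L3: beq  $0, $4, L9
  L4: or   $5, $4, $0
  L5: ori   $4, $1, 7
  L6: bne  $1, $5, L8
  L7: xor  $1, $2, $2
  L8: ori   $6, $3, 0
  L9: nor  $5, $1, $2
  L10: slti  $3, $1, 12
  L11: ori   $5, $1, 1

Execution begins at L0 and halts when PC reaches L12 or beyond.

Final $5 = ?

1

PC=0  xori  $2, $0, 0        | $0=0 $1=5 $2=0 $3=3 $4=6 $5=11 $6=8
PC=1  addi  $0, $0, 12       | $0=0 $1=5 $2=0 $3=3 $4=6 $5=11 $6=8
PC=2  addi  $4, $1, 9        | $0=0 $1=5 $2=0 $3=3 $4=14 $5=11 $6=8
PC=3  beq  $0, $4, L9        | $0=0 $1=5 $2=0 $3=3 $4=14 $5=11 $6=8  [not taken]
PC=4  or   $5, $4, $0        | $0=0 $1=5 $2=0 $3=3 $4=14 $5=14 $6=8
PC=5  ori   $4, $1, 7        | $0=0 $1=5 $2=0 $3=3 $4=7 $5=14 $6=8
PC=6  bne  $1, $5, L8        | $0=0 $1=5 $2=0 $3=3 $4=7 $5=14 $6=8  [TAKEN]
PC=7  xor  $1, $2, $2        | $0=0 $1=0 $2=0 $3=3 $4=7 $5=14 $6=8
PC=8  ori   $6, $3, 0        | $0=0 $1=0 $2=0 $3=3 $4=7 $5=14 $6=3
PC=9  nor  $5, $1, $2        | $0=0 $1=0 $2=0 $3=3 $4=7 $5=65535 $6=3
PC=10 slti  $3, $1, 12       | $0=0 $1=0 $2=0 $3=1 $4=7 $5=65535 $6=3
PC=11 ori   $5, $1, 1        | $0=0 $1=0 $2=0 $3=1 $4=7 $5=1 $6=3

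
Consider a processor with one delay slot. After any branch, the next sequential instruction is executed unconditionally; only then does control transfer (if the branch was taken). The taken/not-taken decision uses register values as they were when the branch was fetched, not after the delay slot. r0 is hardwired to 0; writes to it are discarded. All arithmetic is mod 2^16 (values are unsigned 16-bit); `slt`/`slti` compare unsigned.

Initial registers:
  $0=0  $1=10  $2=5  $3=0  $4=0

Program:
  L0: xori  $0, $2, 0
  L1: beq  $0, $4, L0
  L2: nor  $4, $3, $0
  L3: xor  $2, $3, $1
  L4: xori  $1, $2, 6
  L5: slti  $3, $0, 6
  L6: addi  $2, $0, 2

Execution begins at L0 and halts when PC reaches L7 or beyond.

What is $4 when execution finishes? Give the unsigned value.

65535

PC=0  xori  $0, $2, 0        | $0=0 $1=10 $2=5 $3=0 $4=0
PC=1  beq  $0, $4, L0        | $0=0 $1=10 $2=5 $3=0 $4=0  [TAKEN]
PC=2  nor  $4, $3, $0        | $0=0 $1=10 $2=5 $3=0 $4=65535
PC=0  xori  $0, $2, 0        | $0=0 $1=10 $2=5 $3=0 $4=65535
PC=1  beq  $0, $4, L0        | $0=0 $1=10 $2=5 $3=0 $4=65535  [not taken]
PC=2  nor  $4, $3, $0        | $0=0 $1=10 $2=5 $3=0 $4=65535
PC=3  xor  $2, $3, $1        | $0=0 $1=10 $2=10 $3=0 $4=65535
PC=4  xori  $1, $2, 6        | $0=0 $1=12 $2=10 $3=0 $4=65535
PC=5  slti  $3, $0, 6        | $0=0 $1=12 $2=10 $3=1 $4=65535
PC=6  addi  $2, $0, 2        | $0=0 $1=12 $2=2 $3=1 $4=65535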